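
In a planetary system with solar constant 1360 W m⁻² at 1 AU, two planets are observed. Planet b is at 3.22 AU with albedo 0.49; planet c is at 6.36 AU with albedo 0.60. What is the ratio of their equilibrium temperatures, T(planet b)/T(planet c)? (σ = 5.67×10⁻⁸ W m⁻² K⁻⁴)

T₁/T₂ ≈ 1.493

T_eq = [S₀(1−A)/(4σd²)]^(1/4), so T ∝ (1−A)^(1/4) / √d.
T₁ = [1360×0.51/(4×5.67×10⁻⁸×3.22²)]^(1/4) = 131.05 K.
T₂ = [1360×0.40/(4×5.67×10⁻⁸×6.36²)]^(1/4) = 87.75 K.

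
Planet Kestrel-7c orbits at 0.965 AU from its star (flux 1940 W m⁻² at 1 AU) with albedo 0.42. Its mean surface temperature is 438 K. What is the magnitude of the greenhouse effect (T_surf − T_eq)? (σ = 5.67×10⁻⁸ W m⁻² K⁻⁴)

ΔT ≈ 167.8 K

S = 1940/0.965² = 2083 W m⁻².
T_eq = [S(1−A)/(4σ)]^(1/4) = [2083×0.58/(4×5.67×10⁻⁸)]^(1/4) = 270.2 K.
ΔT = T_surf − T_eq = 438 − 270.2.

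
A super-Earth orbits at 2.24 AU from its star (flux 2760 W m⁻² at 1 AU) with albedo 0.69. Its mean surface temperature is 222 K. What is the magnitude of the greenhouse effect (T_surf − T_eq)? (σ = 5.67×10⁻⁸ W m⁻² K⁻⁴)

S = 2760/2.24² = 550.1 W m⁻².
T_eq = [S(1−A)/(4σ)]^(1/4) = [550.1×0.31/(4×5.67×10⁻⁸)]^(1/4) = 165.6 K.
ΔT = T_surf − T_eq = 222 − 165.6.

ΔT ≈ 56.4 K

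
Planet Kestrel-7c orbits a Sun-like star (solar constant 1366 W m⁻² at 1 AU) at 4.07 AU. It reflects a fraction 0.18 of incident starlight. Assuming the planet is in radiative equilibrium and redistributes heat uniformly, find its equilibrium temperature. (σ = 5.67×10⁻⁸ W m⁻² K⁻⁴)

T_eq ≈ 131 K

Flux at 4.07 AU: S = 1366/4.07² = 82.5 W m⁻².
Energy balance: absorbed = emitted ⇒ πR²·S(1−A) = 4πR²·σT_eq⁴, so T_eq⁴ = S(1−A)/(4σ).
T_eq = [82.5 × 0.82 / (4 × 5.67×10⁻⁸)]^(1/4) = (2.98×10⁸)^(1/4) = 131 K.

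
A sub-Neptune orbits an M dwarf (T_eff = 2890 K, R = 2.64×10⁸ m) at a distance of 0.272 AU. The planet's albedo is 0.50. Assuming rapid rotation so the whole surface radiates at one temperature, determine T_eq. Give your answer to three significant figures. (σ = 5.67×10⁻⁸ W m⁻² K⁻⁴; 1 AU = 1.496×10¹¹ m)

d = 0.272 AU = 4.07×10¹⁰ m.
L = 4πR_⋆²σT_⋆⁴ = 4π(2.64×10⁸)² × 5.67×10⁻⁸ × (2890)⁴ = 3.46×10²⁴ W.
S = L/(4πd²) = 166 W m⁻².
Energy balance: absorbed = emitted ⇒ πR²·S(1−A) = 4πR²·σT_eq⁴, so T_eq⁴ = S(1−A)/(4σ).
T_eq = [166 × 0.50 / (4 × 5.67×10⁻⁸)]^(1/4) = (3.67×10⁸)^(1/4) = 138 K.

T_eq ≈ 138 K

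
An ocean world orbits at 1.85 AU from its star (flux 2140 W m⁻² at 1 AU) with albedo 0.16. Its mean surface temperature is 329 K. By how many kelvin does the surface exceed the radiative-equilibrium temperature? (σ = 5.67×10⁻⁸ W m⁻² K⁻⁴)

S = 2140/1.85² = 625.3 W m⁻².
T_eq = [S(1−A)/(4σ)]^(1/4) = [625.3×0.84/(4×5.67×10⁻⁸)]^(1/4) = 219.4 K.
ΔT = T_surf − T_eq = 329 − 219.4.

ΔT ≈ 109.6 K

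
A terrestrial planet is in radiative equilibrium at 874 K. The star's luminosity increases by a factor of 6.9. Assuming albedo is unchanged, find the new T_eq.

T_eq ≈ 1420 K

T_eq ∝ L^(1/4) · d^(−1/2).
T′ = 874 × 6.9^(1/4) = 1420 K.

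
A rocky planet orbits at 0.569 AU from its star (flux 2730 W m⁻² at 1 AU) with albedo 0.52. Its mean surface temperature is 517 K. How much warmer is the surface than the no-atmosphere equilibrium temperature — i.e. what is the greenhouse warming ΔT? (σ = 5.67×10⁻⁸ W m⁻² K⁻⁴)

ΔT ≈ 151.5 K

S = 2730/0.569² = 8432 W m⁻².
T_eq = [S(1−A)/(4σ)]^(1/4) = [8432×0.48/(4×5.67×10⁻⁸)]^(1/4) = 365.5 K.
ΔT = T_surf − T_eq = 517 − 365.5.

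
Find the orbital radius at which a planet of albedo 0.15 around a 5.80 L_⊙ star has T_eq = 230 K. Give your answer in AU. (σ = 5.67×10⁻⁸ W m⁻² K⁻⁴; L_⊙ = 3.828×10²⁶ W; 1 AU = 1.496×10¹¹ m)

L = 5.80 × 3.828×10²⁶ = 2.22×10²⁷ W.
From T_eq⁴ = L(1−A)/(16πσd²): d = √[L(1−A)/(16πσT_eq⁴)].
d = √[2.22×10²⁷ × 0.85 / (16π × 5.67×10⁻⁸ × (230)⁴)] = 4.86×10¹¹ m = 3.25 AU.

d ≈ 3.25 AU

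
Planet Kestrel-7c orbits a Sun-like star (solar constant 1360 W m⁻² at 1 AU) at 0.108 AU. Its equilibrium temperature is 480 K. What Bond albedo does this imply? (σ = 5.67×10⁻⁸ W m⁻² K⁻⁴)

A ≈ 0.90

Flux at 0.108 AU: S = 1360/0.108² = 1.17×10⁵ W m⁻².
From T_eq⁴ = S(1−A)/(4σ): 1−A = 4σT_eq⁴/S.
1−A = 4 × 5.67×10⁻⁸ × (480)⁴ / 1.17×10⁵ = 0.103.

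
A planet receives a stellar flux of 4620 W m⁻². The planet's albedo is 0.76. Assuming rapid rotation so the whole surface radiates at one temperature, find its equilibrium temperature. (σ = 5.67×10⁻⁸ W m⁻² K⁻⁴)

T_eq ≈ 264 K

Energy balance: absorbed = emitted ⇒ πR²·S(1−A) = 4πR²·σT_eq⁴, so T_eq⁴ = S(1−A)/(4σ).
T_eq = [4620 × 0.24 / (4 × 5.67×10⁻⁸)]^(1/4) = (4.89×10⁹)^(1/4) = 264 K.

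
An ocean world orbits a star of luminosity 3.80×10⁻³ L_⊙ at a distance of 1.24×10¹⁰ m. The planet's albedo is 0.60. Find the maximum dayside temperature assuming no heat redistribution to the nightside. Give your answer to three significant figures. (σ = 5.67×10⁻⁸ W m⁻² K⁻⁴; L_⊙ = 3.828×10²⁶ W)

T_ss ≈ 270 K

L = 3.80×10⁻³ × 3.828×10²⁶ = 1.45×10²⁴ W.
Flux: S = L/(4πd²) = 1.45×10²⁴/(4π×(1.24×10¹⁰)²) = 753 W m⁻².
With no redistribution each surface element balances locally: S(1−A) = σT⁴.
T = [753 × 0.40 / 5.67×10⁻⁸]^(1/4) = (5.31×10⁹)^(1/4) = 270 K.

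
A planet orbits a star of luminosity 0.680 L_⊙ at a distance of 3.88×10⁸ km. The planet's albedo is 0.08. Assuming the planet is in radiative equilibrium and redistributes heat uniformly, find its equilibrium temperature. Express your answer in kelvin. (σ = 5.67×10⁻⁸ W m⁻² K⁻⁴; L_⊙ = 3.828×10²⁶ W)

d = 3.88×10⁸ km = 3.88×10¹¹ m.
L = 0.680 × 3.828×10²⁶ = 2.60×10²⁶ W.
Flux: S = L/(4πd²) = 2.60×10²⁶/(4π×(3.88×10¹¹)²) = 138 W m⁻².
Energy balance: absorbed = emitted ⇒ πR²·S(1−A) = 4πR²·σT_eq⁴, so T_eq⁴ = S(1−A)/(4σ).
T_eq = [138 × 0.92 / (4 × 5.67×10⁻⁸)]^(1/4) = (5.58×10⁸)^(1/4) = 154 K.

T_eq ≈ 154 K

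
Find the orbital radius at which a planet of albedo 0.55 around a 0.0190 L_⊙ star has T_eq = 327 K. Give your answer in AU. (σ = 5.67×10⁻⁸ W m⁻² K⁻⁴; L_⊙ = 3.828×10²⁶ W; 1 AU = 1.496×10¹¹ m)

d ≈ 0.0670 AU

L = 0.0190 × 3.828×10²⁶ = 7.27×10²⁴ W.
From T_eq⁴ = L(1−A)/(16πσd²): d = √[L(1−A)/(16πσT_eq⁴)].
d = √[7.27×10²⁴ × 0.45 / (16π × 5.67×10⁻⁸ × (327)⁴)] = 1.00×10¹⁰ m = 0.0670 AU.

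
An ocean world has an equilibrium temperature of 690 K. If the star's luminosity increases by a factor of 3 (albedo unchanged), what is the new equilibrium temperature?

T_eq ≈ 908 K

T_eq ∝ L^(1/4) · d^(−1/2).
T′ = 690 × 3^(1/4) = 908 K.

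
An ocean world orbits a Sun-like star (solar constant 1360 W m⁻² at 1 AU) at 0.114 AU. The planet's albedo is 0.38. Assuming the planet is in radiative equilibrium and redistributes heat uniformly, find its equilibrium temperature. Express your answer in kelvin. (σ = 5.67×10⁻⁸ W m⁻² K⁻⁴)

Flux at 0.114 AU: S = 1360/0.114² = 1.05×10⁵ W m⁻².
Energy balance: absorbed = emitted ⇒ πR²·S(1−A) = 4πR²·σT_eq⁴, so T_eq⁴ = S(1−A)/(4σ).
T_eq = [1.05×10⁵ × 0.62 / (4 × 5.67×10⁻⁸)]^(1/4) = (2.86×10¹¹)^(1/4) = 731 K.

T_eq ≈ 731 K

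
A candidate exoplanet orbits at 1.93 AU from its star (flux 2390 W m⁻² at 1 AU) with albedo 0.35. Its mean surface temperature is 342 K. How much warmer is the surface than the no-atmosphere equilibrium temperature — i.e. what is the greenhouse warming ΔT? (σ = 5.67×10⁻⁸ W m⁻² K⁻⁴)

S = 2390/1.93² = 641.6 W m⁻².
T_eq = [S(1−A)/(4σ)]^(1/4) = [641.6×0.65/(4×5.67×10⁻⁸)]^(1/4) = 207.1 K.
ΔT = T_surf − T_eq = 342 − 207.1.

ΔT ≈ 134.9 K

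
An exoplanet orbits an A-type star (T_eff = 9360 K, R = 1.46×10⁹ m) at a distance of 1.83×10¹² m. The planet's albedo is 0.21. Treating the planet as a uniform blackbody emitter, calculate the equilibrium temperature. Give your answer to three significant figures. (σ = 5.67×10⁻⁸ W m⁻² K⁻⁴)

T_eq ≈ 176 K

L = 4πR_⋆²σT_⋆⁴ = 4π(1.46×10⁹)² × 5.67×10⁻⁸ × (9360)⁴ = 1.17×10²⁸ W.
S = L/(4πd²) = 277 W m⁻².
Energy balance: absorbed = emitted ⇒ πR²·S(1−A) = 4πR²·σT_eq⁴, so T_eq⁴ = S(1−A)/(4σ).
T_eq = [277 × 0.79 / (4 × 5.67×10⁻⁸)]^(1/4) = (9.65×10⁸)^(1/4) = 176 K.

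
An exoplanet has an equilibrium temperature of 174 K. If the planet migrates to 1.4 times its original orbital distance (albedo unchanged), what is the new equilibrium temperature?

T_eq ∝ L^(1/4) · d^(−1/2).
T′ = 174 / 1.4^(1/2) = 147 K.

T_eq ≈ 147 K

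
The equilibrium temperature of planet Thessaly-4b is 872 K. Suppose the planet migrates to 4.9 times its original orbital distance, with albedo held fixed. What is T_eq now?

T_eq ∝ L^(1/4) · d^(−1/2).
T′ = 872 / 4.9^(1/2) = 394 K.

T_eq ≈ 394 K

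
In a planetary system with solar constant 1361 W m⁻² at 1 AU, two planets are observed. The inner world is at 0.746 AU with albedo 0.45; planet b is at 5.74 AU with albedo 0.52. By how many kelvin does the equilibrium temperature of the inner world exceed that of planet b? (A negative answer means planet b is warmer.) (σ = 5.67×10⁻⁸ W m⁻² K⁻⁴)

T_eq = [S₀(1−A)/(4σd²)]^(1/4), so T ∝ (1−A)^(1/4) / √d.
T₁ = [1361×0.55/(4×5.67×10⁻⁸×0.746²)]^(1/4) = 277.51 K.
T₂ = [1361×0.48/(4×5.67×10⁻⁸×5.74²)]^(1/4) = 96.70 K.

ΔT ≈ 180.8 K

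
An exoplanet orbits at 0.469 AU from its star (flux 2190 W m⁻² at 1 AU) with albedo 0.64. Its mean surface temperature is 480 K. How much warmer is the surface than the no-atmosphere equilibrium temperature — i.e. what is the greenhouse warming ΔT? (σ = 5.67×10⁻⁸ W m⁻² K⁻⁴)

S = 2190/0.469² = 9956 W m⁻².
T_eq = [S(1−A)/(4σ)]^(1/4) = [9956×0.36/(4×5.67×10⁻⁸)]^(1/4) = 354.6 K.
ΔT = T_surf − T_eq = 480 − 354.6.

ΔT ≈ 125.4 K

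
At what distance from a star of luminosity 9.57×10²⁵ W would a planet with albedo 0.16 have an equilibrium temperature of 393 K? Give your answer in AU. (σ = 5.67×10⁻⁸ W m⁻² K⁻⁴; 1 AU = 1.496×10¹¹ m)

d ≈ 0.230 AU

From T_eq⁴ = L(1−A)/(16πσd²): d = √[L(1−A)/(16πσT_eq⁴)].
d = √[9.57×10²⁵ × 0.84 / (16π × 5.67×10⁻⁸ × (393)⁴)] = 3.44×10¹⁰ m = 0.230 AU.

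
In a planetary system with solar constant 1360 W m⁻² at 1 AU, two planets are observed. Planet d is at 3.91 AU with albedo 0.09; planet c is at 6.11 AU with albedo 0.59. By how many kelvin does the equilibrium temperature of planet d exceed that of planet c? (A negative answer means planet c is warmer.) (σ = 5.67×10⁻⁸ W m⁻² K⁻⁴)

T_eq = [S₀(1−A)/(4σd²)]^(1/4), so T ∝ (1−A)^(1/4) / √d.
T₁ = [1360×0.91/(4×5.67×10⁻⁸×3.91²)]^(1/4) = 137.45 K.
T₂ = [1360×0.41/(4×5.67×10⁻⁸×6.11²)]^(1/4) = 90.08 K.

ΔT ≈ 47.4 K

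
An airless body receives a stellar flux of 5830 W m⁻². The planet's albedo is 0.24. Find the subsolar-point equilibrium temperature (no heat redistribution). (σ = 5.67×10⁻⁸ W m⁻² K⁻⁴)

T_ss ≈ 529 K

At the subsolar point the surface absorbs S(1−A) and emits σT⁴ per unit area — no factor of 4, since only the local patch is in balance.
T = [5830 × 0.76 / 5.67×10⁻⁸]^(1/4) = (7.81×10¹⁰)^(1/4) = 529 K.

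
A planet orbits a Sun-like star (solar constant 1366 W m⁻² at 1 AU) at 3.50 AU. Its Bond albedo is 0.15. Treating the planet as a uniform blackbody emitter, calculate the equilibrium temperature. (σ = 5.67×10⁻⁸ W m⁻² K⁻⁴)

T_eq ≈ 143 K

Flux at 3.50 AU: S = 1366/3.50² = 112 W m⁻².
Energy balance: absorbed = emitted ⇒ πR²·S(1−A) = 4πR²·σT_eq⁴, so T_eq⁴ = S(1−A)/(4σ).
T_eq = [112 × 0.85 / (4 × 5.67×10⁻⁸)]^(1/4) = (4.18×10⁸)^(1/4) = 143 K.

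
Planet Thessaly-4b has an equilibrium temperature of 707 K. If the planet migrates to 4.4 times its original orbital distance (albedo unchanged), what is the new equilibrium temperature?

T_eq ≈ 337 K

T_eq ∝ L^(1/4) · d^(−1/2).
T′ = 707 / 4.4^(1/2) = 337 K.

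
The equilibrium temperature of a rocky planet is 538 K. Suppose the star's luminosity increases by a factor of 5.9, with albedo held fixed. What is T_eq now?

T_eq ≈ 838 K

T_eq ∝ L^(1/4) · d^(−1/2).
T′ = 538 × 5.9^(1/4) = 838 K.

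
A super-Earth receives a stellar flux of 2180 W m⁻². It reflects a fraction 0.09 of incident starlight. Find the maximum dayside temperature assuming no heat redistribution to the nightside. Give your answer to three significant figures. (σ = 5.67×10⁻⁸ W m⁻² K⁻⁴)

T_ss ≈ 432 K

With no redistribution each surface element balances locally: S(1−A) = σT⁴.
T = [2180 × 0.91 / 5.67×10⁻⁸]^(1/4) = (3.50×10¹⁰)^(1/4) = 432 K.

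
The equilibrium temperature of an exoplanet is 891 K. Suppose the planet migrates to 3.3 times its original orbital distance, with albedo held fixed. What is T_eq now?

T_eq ≈ 490 K

T_eq ∝ L^(1/4) · d^(−1/2).
T′ = 891 / 3.3^(1/2) = 490 K.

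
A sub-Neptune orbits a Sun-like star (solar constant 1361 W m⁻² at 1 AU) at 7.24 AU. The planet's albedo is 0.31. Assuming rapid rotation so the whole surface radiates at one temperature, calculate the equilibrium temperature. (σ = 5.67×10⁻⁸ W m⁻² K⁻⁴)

T_eq ≈ 94.3 K

Flux at 7.24 AU: S = 1361/7.24² = 26.0 W m⁻².
Energy balance: absorbed = emitted ⇒ πR²·S(1−A) = 4πR²·σT_eq⁴, so T_eq⁴ = S(1−A)/(4σ).
T_eq = [26.0 × 0.69 / (4 × 5.67×10⁻⁸)]^(1/4) = (7.90×10⁷)^(1/4) = 94.3 K.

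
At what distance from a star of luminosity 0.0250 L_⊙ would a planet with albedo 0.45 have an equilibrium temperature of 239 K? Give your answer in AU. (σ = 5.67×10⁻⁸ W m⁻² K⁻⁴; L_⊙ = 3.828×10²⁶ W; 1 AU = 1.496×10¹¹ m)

d ≈ 0.159 AU

L = 0.0250 × 3.828×10²⁶ = 9.57×10²⁴ W.
From T_eq⁴ = L(1−A)/(16πσd²): d = √[L(1−A)/(16πσT_eq⁴)].
d = √[9.57×10²⁴ × 0.55 / (16π × 5.67×10⁻⁸ × (239)⁴)] = 2.38×10¹⁰ m = 0.159 AU.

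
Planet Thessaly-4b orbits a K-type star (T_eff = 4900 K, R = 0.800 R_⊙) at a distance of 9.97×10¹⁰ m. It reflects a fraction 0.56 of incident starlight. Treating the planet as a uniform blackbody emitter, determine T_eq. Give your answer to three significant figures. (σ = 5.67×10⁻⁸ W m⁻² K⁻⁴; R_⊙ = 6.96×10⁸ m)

R_⋆ = 0.800 × 6.96×10⁸ = 5.57×10⁸ m.
L = 4πR_⋆²σT_⋆⁴ = 4π(5.57×10⁸)² × 5.67×10⁻⁸ × (4900)⁴ = 1.27×10²⁶ W.
S = L/(4πd²) = 1020 W m⁻².
Energy balance: absorbed = emitted ⇒ πR²·S(1−A) = 4πR²·σT_eq⁴, so T_eq⁴ = S(1−A)/(4σ).
T_eq = [1020 × 0.44 / (4 × 5.67×10⁻⁸)]^(1/4) = (1.98×10⁹)^(1/4) = 211 K.

T_eq ≈ 211 K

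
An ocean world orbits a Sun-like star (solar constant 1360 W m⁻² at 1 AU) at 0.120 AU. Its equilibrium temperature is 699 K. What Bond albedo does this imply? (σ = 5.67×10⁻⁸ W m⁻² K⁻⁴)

Flux at 0.120 AU: S = 1360/0.120² = 9.44×10⁴ W m⁻².
From T_eq⁴ = S(1−A)/(4σ): 1−A = 4σT_eq⁴/S.
1−A = 4 × 5.67×10⁻⁸ × (699)⁴ / 9.44×10⁴ = 0.573.

A ≈ 0.43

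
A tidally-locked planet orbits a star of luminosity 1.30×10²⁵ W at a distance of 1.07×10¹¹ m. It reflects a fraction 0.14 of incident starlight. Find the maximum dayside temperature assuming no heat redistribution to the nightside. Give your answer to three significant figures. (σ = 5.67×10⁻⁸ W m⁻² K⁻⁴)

T_ss ≈ 192 K

Flux: S = L/(4πd²) = 1.30×10²⁵/(4π×(1.07×10¹¹)²) = 90.4 W m⁻².
With no redistribution each surface element balances locally: S(1−A) = σT⁴.
T = [90.4 × 0.86 / 5.67×10⁻⁸]^(1/4) = (1.37×10⁹)^(1/4) = 192 K.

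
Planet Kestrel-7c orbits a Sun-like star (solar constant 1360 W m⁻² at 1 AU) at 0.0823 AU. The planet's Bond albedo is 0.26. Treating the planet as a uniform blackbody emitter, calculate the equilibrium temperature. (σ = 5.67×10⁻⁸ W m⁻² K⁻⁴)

Flux at 0.0823 AU: S = 1360/0.0823² = 2.01×10⁵ W m⁻².
Energy balance: absorbed = emitted ⇒ πR²·S(1−A) = 4πR²·σT_eq⁴, so T_eq⁴ = S(1−A)/(4σ).
T_eq = [2.01×10⁵ × 0.74 / (4 × 5.67×10⁻⁸)]^(1/4) = (6.55×10¹¹)^(1/4) = 900 K.

T_eq ≈ 900 K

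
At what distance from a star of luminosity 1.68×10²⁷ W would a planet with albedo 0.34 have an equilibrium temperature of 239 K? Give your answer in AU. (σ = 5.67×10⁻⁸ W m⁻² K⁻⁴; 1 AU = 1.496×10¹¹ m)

From T_eq⁴ = L(1−A)/(16πσd²): d = √[L(1−A)/(16πσT_eq⁴)].
d = √[1.68×10²⁷ × 0.66 / (16π × 5.67×10⁻⁸ × (239)⁴)] = 3.45×10¹¹ m = 2.31 AU.

d ≈ 2.31 AU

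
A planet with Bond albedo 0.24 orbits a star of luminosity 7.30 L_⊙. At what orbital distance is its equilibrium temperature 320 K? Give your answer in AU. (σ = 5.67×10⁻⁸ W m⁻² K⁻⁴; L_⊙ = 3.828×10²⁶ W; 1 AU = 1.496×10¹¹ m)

d ≈ 1.78 AU

L = 7.30 × 3.828×10²⁶ = 2.79×10²⁷ W.
From T_eq⁴ = L(1−A)/(16πσd²): d = √[L(1−A)/(16πσT_eq⁴)].
d = √[2.79×10²⁷ × 0.76 / (16π × 5.67×10⁻⁸ × (320)⁴)] = 2.67×10¹¹ m = 1.78 AU.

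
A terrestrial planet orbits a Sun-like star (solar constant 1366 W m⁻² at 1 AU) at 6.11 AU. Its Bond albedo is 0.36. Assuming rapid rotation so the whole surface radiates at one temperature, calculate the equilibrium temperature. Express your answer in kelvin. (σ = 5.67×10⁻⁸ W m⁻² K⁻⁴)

Flux at 6.11 AU: S = 1366/6.11² = 36.6 W m⁻².
Energy balance: absorbed = emitted ⇒ πR²·S(1−A) = 4πR²·σT_eq⁴, so T_eq⁴ = S(1−A)/(4σ).
T_eq = [36.6 × 0.64 / (4 × 5.67×10⁻⁸)]^(1/4) = (1.03×10⁸)^(1/4) = 101 K.

T_eq ≈ 101 K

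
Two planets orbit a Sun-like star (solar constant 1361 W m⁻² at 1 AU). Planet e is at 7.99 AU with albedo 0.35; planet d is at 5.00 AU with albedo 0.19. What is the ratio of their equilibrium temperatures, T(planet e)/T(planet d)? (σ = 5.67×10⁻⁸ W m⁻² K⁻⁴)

T_eq = [S₀(1−A)/(4σd²)]^(1/4), so T ∝ (1−A)^(1/4) / √d.
T₁ = [1361×0.65/(4×5.67×10⁻⁸×7.99²)]^(1/4) = 88.41 K.
T₂ = [1361×0.81/(4×5.67×10⁻⁸×5.00²)]^(1/4) = 118.08 K.

T₁/T₂ ≈ 0.749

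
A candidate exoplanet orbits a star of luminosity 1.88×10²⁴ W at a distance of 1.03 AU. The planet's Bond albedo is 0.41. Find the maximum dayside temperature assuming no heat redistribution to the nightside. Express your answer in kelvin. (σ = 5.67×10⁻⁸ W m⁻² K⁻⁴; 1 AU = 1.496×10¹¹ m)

T_ss ≈ 90.0 K

d = 1.03 AU = 1.54×10¹¹ m.
Flux: S = L/(4πd²) = 1.88×10²⁴/(4π×(1.54×10¹¹)²) = 6.30 W m⁻².
With no redistribution each surface element balances locally: S(1−A) = σT⁴.
T = [6.30 × 0.59 / 5.67×10⁻⁸]^(1/4) = (6.56×10⁷)^(1/4) = 90.0 K.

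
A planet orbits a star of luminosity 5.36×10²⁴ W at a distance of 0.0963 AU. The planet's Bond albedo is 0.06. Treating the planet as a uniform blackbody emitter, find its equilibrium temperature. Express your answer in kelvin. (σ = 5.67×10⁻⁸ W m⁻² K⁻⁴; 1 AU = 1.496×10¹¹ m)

T_eq ≈ 304 K

d = 0.0963 AU = 1.44×10¹⁰ m.
Flux: S = L/(4πd²) = 5.36×10²⁴/(4π×(1.44×10¹⁰)²) = 2060 W m⁻².
Energy balance: absorbed = emitted ⇒ πR²·S(1−A) = 4πR²·σT_eq⁴, so T_eq⁴ = S(1−A)/(4σ).
T_eq = [2060 × 0.94 / (4 × 5.67×10⁻⁸)]^(1/4) = (8.52×10⁹)^(1/4) = 304 K.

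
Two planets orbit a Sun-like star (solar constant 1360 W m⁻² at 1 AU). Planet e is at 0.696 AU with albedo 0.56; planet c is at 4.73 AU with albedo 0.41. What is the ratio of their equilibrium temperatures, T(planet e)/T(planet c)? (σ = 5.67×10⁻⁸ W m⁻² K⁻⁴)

T₁/T₂ ≈ 2.423

T_eq = [S₀(1−A)/(4σd²)]^(1/4), so T ∝ (1−A)^(1/4) / √d.
T₁ = [1360×0.44/(4×5.67×10⁻⁸×0.696²)]^(1/4) = 271.66 K.
T₂ = [1360×0.59/(4×5.67×10⁻⁸×4.73²)]^(1/4) = 112.14 K.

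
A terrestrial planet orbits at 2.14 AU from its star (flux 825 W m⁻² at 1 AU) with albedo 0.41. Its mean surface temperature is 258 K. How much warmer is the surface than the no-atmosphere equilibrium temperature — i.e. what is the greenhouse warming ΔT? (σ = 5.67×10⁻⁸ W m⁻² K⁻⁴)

S = 825/2.14² = 180.1 W m⁻².
T_eq = [S(1−A)/(4σ)]^(1/4) = [180.1×0.59/(4×5.67×10⁻⁸)]^(1/4) = 147.1 K.
ΔT = T_surf − T_eq = 258 − 147.1.

ΔT ≈ 110.9 K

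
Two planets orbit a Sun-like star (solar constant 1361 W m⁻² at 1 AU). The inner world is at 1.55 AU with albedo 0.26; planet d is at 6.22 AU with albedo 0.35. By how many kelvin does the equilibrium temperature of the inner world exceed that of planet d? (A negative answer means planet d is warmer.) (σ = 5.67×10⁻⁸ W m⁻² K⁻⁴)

T_eq = [S₀(1−A)/(4σd²)]^(1/4), so T ∝ (1−A)^(1/4) / √d.
T₁ = [1361×0.74/(4×5.67×10⁻⁸×1.55²)]^(1/4) = 207.35 K.
T₂ = [1361×0.65/(4×5.67×10⁻⁸×6.22²)]^(1/4) = 100.20 K.

ΔT ≈ 107.1 K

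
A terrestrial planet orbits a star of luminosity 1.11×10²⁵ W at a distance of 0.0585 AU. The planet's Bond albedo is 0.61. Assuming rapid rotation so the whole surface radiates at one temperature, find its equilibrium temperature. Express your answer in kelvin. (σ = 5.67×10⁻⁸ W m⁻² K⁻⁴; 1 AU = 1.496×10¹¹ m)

T_eq ≈ 375 K

d = 0.0585 AU = 8.75×10⁹ m.
Flux: S = L/(4πd²) = 1.11×10²⁵/(4π×(8.75×10⁹)²) = 1.15×10⁴ W m⁻².
Energy balance: absorbed = emitted ⇒ πR²·S(1−A) = 4πR²·σT_eq⁴, so T_eq⁴ = S(1−A)/(4σ).
T_eq = [1.15×10⁴ × 0.39 / (4 × 5.67×10⁻⁸)]^(1/4) = (1.98×10¹⁰)^(1/4) = 375 K.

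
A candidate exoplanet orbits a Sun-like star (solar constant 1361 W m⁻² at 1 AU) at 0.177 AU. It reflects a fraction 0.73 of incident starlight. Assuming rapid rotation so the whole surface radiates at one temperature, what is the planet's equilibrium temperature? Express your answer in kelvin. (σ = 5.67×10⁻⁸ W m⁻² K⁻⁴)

T_eq ≈ 477 K

Flux at 0.177 AU: S = 1361/0.177² = 4.34×10⁴ W m⁻².
Energy balance: absorbed = emitted ⇒ πR²·S(1−A) = 4πR²·σT_eq⁴, so T_eq⁴ = S(1−A)/(4σ).
T_eq = [4.34×10⁴ × 0.27 / (4 × 5.67×10⁻⁸)]^(1/4) = (5.17×10¹⁰)^(1/4) = 477 K.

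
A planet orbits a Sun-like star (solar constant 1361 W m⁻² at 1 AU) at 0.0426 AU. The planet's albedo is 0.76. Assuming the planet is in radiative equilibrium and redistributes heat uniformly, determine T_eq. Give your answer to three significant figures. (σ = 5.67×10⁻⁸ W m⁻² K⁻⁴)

T_eq ≈ 944 K

Flux at 0.0426 AU: S = 1361/0.0426² = 7.50×10⁵ W m⁻².
Energy balance: absorbed = emitted ⇒ πR²·S(1−A) = 4πR²·σT_eq⁴, so T_eq⁴ = S(1−A)/(4σ).
T_eq = [7.50×10⁵ × 0.24 / (4 × 5.67×10⁻⁸)]^(1/4) = (7.94×10¹¹)^(1/4) = 944 K.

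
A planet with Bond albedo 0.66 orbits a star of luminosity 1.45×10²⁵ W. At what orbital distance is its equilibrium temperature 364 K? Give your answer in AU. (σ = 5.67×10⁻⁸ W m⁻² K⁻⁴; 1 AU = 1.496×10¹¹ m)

From T_eq⁴ = L(1−A)/(16πσd²): d = √[L(1−A)/(16πσT_eq⁴)].
d = √[1.45×10²⁵ × 0.34 / (16π × 5.67×10⁻⁸ × (364)⁴)] = 9.93×10⁹ m = 0.0664 AU.

d ≈ 0.0664 AU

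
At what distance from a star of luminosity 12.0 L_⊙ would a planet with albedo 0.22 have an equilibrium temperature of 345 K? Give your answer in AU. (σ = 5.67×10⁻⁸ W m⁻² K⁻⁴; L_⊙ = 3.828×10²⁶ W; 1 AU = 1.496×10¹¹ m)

d ≈ 1.99 AU

L = 12.0 × 3.828×10²⁶ = 4.59×10²⁷ W.
From T_eq⁴ = L(1−A)/(16πσd²): d = √[L(1−A)/(16πσT_eq⁴)].
d = √[4.59×10²⁷ × 0.78 / (16π × 5.67×10⁻⁸ × (345)⁴)] = 2.98×10¹¹ m = 1.99 AU.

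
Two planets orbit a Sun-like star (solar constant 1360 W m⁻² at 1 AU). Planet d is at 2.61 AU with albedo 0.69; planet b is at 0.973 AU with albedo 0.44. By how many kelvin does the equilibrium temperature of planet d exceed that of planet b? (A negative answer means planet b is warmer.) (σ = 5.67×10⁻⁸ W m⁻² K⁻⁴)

ΔT ≈ -115.5 K

T_eq = [S₀(1−A)/(4σd²)]^(1/4), so T ∝ (1−A)^(1/4) / √d.
T₁ = [1360×0.31/(4×5.67×10⁻⁸×2.61²)]^(1/4) = 128.53 K.
T₂ = [1360×0.56/(4×5.67×10⁻⁸×0.973²)]^(1/4) = 244.04 K.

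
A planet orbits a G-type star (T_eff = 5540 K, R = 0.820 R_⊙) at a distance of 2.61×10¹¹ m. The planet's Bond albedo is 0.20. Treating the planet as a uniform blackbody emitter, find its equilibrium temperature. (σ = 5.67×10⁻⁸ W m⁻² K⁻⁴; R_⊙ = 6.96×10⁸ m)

T_eq ≈ 173 K

R_⋆ = 0.820 × 6.96×10⁸ = 5.71×10⁸ m.
L = 4πR_⋆²σT_⋆⁴ = 4π(5.71×10⁸)² × 5.67×10⁻⁸ × (5540)⁴ = 2.19×10²⁶ W.
S = L/(4πd²) = 255 W m⁻².
Energy balance: absorbed = emitted ⇒ πR²·S(1−A) = 4πR²·σT_eq⁴, so T_eq⁴ = S(1−A)/(4σ).
T_eq = [255 × 0.80 / (4 × 5.67×10⁻⁸)]^(1/4) = (9.01×10⁸)^(1/4) = 173 K.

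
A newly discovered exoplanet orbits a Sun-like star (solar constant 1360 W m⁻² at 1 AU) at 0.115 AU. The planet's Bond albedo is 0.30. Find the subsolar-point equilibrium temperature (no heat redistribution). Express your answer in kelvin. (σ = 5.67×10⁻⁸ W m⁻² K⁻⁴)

T_ss ≈ 1060 K

Flux at 0.115 AU: S = 1360/0.115² = 1.03×10⁵ W m⁻².
At the subsolar point the surface absorbs S(1−A) and emits σT⁴ per unit area — no factor of 4, since only the local patch is in balance.
T = [1.03×10⁵ × 0.70 / 5.67×10⁻⁸]^(1/4) = (1.27×10¹²)^(1/4) = 1060 K.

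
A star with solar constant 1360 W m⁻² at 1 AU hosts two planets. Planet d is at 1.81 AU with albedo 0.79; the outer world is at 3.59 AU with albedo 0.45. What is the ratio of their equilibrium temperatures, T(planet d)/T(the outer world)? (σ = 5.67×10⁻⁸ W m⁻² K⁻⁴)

T_eq = [S₀(1−A)/(4σd²)]^(1/4), so T ∝ (1−A)^(1/4) / √d.
T₁ = [1360×0.21/(4×5.67×10⁻⁸×1.81²)]^(1/4) = 140.02 K.
T₂ = [1360×0.55/(4×5.67×10⁻⁸×3.59²)]^(1/4) = 126.48 K.

T₁/T₂ ≈ 1.107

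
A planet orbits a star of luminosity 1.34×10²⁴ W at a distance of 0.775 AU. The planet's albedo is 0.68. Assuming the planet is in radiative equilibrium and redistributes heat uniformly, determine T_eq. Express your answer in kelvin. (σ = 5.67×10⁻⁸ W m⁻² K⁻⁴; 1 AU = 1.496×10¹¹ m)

T_eq ≈ 57.8 K

d = 0.775 AU = 1.16×10¹¹ m.
Flux: S = L/(4πd²) = 1.34×10²⁴/(4π×(1.16×10¹¹)²) = 7.93 W m⁻².
Energy balance: absorbed = emitted ⇒ πR²·S(1−A) = 4πR²·σT_eq⁴, so T_eq⁴ = S(1−A)/(4σ).
T_eq = [7.93 × 0.32 / (4 × 5.67×10⁻⁸)]^(1/4) = (1.12×10⁷)^(1/4) = 57.8 K.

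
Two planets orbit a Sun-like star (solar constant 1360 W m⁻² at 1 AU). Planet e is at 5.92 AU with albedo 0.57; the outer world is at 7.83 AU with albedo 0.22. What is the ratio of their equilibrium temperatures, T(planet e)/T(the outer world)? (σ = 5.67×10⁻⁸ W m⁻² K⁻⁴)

T_eq = [S₀(1−A)/(4σd²)]^(1/4), so T ∝ (1−A)^(1/4) / √d.
T₁ = [1360×0.43/(4×5.67×10⁻⁸×5.92²)]^(1/4) = 92.61 K.
T₂ = [1360×0.78/(4×5.67×10⁻⁸×7.83²)]^(1/4) = 93.46 K.

T₁/T₂ ≈ 0.991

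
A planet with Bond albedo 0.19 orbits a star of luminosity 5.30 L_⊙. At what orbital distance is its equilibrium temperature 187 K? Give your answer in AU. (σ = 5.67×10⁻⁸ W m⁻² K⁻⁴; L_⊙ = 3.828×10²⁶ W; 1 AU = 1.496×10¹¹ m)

d ≈ 4.59 AU

L = 5.30 × 3.828×10²⁶ = 2.03×10²⁷ W.
From T_eq⁴ = L(1−A)/(16πσd²): d = √[L(1−A)/(16πσT_eq⁴)].
d = √[2.03×10²⁷ × 0.81 / (16π × 5.67×10⁻⁸ × (187)⁴)] = 6.87×10¹¹ m = 4.59 AU.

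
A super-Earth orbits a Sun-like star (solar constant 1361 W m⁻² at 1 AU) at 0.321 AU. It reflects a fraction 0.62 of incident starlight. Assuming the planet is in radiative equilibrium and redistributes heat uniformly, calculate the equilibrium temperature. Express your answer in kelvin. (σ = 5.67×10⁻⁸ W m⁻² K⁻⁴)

Flux at 0.321 AU: S = 1361/0.321² = 1.32×10⁴ W m⁻².
Energy balance: absorbed = emitted ⇒ πR²·S(1−A) = 4πR²·σT_eq⁴, so T_eq⁴ = S(1−A)/(4σ).
T_eq = [1.32×10⁴ × 0.38 / (4 × 5.67×10⁻⁸)]^(1/4) = (2.21×10¹⁰)^(1/4) = 386 K.

T_eq ≈ 386 K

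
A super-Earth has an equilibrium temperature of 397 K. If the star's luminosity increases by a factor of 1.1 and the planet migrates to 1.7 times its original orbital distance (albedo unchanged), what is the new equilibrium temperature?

T_eq ≈ 312 K

T_eq ∝ L^(1/4) · d^(−1/2).
T′ = 397 × 1.1^(1/4) / 1.7^(1/2) = 312 K.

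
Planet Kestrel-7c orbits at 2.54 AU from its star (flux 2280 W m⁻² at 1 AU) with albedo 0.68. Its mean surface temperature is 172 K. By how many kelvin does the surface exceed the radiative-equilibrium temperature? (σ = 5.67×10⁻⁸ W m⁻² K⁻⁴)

S = 2280/2.54² = 353.4 W m⁻².
T_eq = [S(1−A)/(4σ)]^(1/4) = [353.4×0.32/(4×5.67×10⁻⁸)]^(1/4) = 149.4 K.
ΔT = T_surf − T_eq = 172 − 149.4.

ΔT ≈ 22.6 K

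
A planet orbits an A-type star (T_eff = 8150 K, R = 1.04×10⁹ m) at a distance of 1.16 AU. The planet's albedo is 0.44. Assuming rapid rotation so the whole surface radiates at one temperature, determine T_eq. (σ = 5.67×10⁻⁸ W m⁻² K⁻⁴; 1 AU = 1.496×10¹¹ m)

T_eq ≈ 386 K

d = 1.16 AU = 1.74×10¹¹ m.
L = 4πR_⋆²σT_⋆⁴ = 4π(1.04×10⁹)² × 5.67×10⁻⁸ × (8150)⁴ = 3.40×10²⁷ W.
S = L/(4πd²) = 8980 W m⁻².
Energy balance: absorbed = emitted ⇒ πR²·S(1−A) = 4πR²·σT_eq⁴, so T_eq⁴ = S(1−A)/(4σ).
T_eq = [8980 × 0.56 / (4 × 5.67×10⁻⁸)]^(1/4) = (2.22×10¹⁰)^(1/4) = 386 K.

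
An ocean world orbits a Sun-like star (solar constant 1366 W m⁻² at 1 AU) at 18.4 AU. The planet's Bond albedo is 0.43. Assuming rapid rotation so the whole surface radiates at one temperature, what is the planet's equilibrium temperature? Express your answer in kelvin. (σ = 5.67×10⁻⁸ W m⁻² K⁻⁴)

T_eq ≈ 56.4 K

Flux at 18.4 AU: S = 1366/18.4² = 4.03 W m⁻².
Energy balance: absorbed = emitted ⇒ πR²·S(1−A) = 4πR²·σT_eq⁴, so T_eq⁴ = S(1−A)/(4σ).
T_eq = [4.03 × 0.57 / (4 × 5.67×10⁻⁸)]^(1/4) = (1.01×10⁷)^(1/4) = 56.4 K.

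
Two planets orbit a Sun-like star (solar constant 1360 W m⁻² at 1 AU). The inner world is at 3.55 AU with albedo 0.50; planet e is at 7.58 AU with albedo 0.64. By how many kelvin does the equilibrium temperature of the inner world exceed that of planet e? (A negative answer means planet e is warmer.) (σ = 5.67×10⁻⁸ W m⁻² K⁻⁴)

T_eq = [S₀(1−A)/(4σd²)]^(1/4), so T ∝ (1−A)^(1/4) / √d.
T₁ = [1360×0.50/(4×5.67×10⁻⁸×3.55²)]^(1/4) = 124.19 K.
T₂ = [1360×0.36/(4×5.67×10⁻⁸×7.58²)]^(1/4) = 78.29 K.

ΔT ≈ 45.9 K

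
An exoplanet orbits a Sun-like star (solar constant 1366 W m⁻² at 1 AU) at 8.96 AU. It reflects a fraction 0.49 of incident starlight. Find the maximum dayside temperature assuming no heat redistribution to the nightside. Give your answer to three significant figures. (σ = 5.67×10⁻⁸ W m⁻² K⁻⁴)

T_ss ≈ 111 K

Flux at 8.96 AU: S = 1366/8.96² = 17.0 W m⁻².
With no redistribution each surface element balances locally: S(1−A) = σT⁴.
T = [17.0 × 0.51 / 5.67×10⁻⁸]^(1/4) = (1.53×10⁸)^(1/4) = 111 K.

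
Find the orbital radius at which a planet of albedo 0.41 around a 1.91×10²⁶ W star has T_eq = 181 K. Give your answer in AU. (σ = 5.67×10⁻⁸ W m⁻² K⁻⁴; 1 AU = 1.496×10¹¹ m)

d ≈ 1.28 AU

From T_eq⁴ = L(1−A)/(16πσd²): d = √[L(1−A)/(16πσT_eq⁴)].
d = √[1.91×10²⁶ × 0.59 / (16π × 5.67×10⁻⁸ × (181)⁴)] = 1.92×10¹¹ m = 1.28 AU.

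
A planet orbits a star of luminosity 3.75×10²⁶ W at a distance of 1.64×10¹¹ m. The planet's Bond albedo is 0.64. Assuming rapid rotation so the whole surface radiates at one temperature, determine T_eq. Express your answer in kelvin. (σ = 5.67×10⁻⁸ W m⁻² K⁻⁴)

Flux: S = L/(4πd²) = 3.75×10²⁶/(4π×(1.64×10¹¹)²) = 1110 W m⁻².
Energy balance: absorbed = emitted ⇒ πR²·S(1−A) = 4πR²·σT_eq⁴, so T_eq⁴ = S(1−A)/(4σ).
T_eq = [1110 × 0.36 / (4 × 5.67×10⁻⁸)]^(1/4) = (1.76×10⁹)^(1/4) = 205 K.

T_eq ≈ 205 K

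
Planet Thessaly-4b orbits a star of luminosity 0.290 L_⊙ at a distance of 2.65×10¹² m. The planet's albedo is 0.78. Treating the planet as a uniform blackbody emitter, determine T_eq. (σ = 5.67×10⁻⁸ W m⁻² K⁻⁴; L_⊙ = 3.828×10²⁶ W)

L = 0.290 × 3.828×10²⁶ = 1.11×10²⁶ W.
Flux: S = L/(4πd²) = 1.11×10²⁶/(4π×(2.65×10¹²)²) = 1.26 W m⁻².
Energy balance: absorbed = emitted ⇒ πR²·S(1−A) = 4πR²·σT_eq⁴, so T_eq⁴ = S(1−A)/(4σ).
T_eq = [1.26 × 0.22 / (4 × 5.67×10⁻⁸)]^(1/4) = (1.22×10⁶)^(1/4) = 33.2 K.

T_eq ≈ 33.2 K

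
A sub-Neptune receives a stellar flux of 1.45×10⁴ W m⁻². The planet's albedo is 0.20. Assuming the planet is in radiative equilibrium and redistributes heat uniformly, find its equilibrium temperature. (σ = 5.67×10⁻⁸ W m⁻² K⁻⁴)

T_eq ≈ 476 K

Energy balance: absorbed = emitted ⇒ πR²·S(1−A) = 4πR²·σT_eq⁴, so T_eq⁴ = S(1−A)/(4σ).
T_eq = [1.45×10⁴ × 0.80 / (4 × 5.67×10⁻⁸)]^(1/4) = (5.11×10¹⁰)^(1/4) = 476 K.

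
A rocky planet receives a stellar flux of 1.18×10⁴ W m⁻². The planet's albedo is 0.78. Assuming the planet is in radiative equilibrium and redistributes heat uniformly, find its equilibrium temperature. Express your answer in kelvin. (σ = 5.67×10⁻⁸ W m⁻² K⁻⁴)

Energy balance: absorbed = emitted ⇒ πR²·S(1−A) = 4πR²·σT_eq⁴, so T_eq⁴ = S(1−A)/(4σ).
T_eq = [1.18×10⁴ × 0.22 / (4 × 5.67×10⁻⁸)]^(1/4) = (1.14×10¹⁰)^(1/4) = 327 K.

T_eq ≈ 327 K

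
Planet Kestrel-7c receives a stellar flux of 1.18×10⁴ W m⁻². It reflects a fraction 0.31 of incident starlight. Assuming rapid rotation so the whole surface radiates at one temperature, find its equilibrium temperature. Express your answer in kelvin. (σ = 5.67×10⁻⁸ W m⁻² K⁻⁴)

T_eq ≈ 435 K

Energy balance: absorbed = emitted ⇒ πR²·S(1−A) = 4πR²·σT_eq⁴, so T_eq⁴ = S(1−A)/(4σ).
T_eq = [1.18×10⁴ × 0.69 / (4 × 5.67×10⁻⁸)]^(1/4) = (3.59×10¹⁰)^(1/4) = 435 K.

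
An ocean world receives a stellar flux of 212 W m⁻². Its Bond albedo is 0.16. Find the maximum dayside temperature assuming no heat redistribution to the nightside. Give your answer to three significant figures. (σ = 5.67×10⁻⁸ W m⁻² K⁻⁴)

With no redistribution each surface element balances locally: S(1−A) = σT⁴.
T = [212 × 0.84 / 5.67×10⁻⁸]^(1/4) = (3.14×10⁹)^(1/4) = 237 K.

T_ss ≈ 237 K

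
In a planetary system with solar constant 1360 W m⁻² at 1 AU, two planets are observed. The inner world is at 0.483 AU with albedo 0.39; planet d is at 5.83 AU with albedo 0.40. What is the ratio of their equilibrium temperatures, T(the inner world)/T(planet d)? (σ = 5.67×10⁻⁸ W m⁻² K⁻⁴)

T₁/T₂ ≈ 3.489

T_eq = [S₀(1−A)/(4σd²)]^(1/4), so T ∝ (1−A)^(1/4) / √d.
T₁ = [1360×0.61/(4×5.67×10⁻⁸×0.483²)]^(1/4) = 353.86 K.
T₂ = [1360×0.60/(4×5.67×10⁻⁸×5.83²)]^(1/4) = 101.43 K.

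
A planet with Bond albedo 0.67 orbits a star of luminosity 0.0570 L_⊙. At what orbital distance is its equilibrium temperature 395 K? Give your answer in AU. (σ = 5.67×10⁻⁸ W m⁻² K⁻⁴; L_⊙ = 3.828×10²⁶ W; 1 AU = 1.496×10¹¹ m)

d ≈ 0.0681 AU

L = 0.0570 × 3.828×10²⁶ = 2.18×10²⁵ W.
From T_eq⁴ = L(1−A)/(16πσd²): d = √[L(1−A)/(16πσT_eq⁴)].
d = √[2.18×10²⁵ × 0.33 / (16π × 5.67×10⁻⁸ × (395)⁴)] = 1.02×10¹⁰ m = 0.0681 AU.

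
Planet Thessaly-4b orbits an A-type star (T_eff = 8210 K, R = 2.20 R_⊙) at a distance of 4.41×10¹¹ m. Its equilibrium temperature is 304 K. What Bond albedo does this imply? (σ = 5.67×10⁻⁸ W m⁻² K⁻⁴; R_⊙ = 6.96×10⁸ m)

A ≈ 0.38

R_⋆ = 2.20 × 6.96×10⁸ = 1.53×10⁹ m.
L = 4πR_⋆²σT_⋆⁴ = 4π(1.53×10⁹)² × 5.67×10⁻⁸ × (8210)⁴ = 7.59×10²⁷ W.
S = L/(4πd²) = 3110 W m⁻².
From T_eq⁴ = S(1−A)/(4σ): 1−A = 4σT_eq⁴/S.
1−A = 4 × 5.67×10⁻⁸ × (304)⁴ / 3110 = 0.624.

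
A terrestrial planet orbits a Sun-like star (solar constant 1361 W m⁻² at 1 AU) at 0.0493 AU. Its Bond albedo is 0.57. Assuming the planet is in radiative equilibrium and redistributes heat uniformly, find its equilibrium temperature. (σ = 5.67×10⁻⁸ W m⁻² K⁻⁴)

T_eq ≈ 1020 K

Flux at 0.0493 AU: S = 1361/0.0493² = 5.60×10⁵ W m⁻².
Energy balance: absorbed = emitted ⇒ πR²·S(1−A) = 4πR²·σT_eq⁴, so T_eq⁴ = S(1−A)/(4σ).
T_eq = [5.60×10⁵ × 0.43 / (4 × 5.67×10⁻⁸)]^(1/4) = (1.06×10¹²)^(1/4) = 1020 K.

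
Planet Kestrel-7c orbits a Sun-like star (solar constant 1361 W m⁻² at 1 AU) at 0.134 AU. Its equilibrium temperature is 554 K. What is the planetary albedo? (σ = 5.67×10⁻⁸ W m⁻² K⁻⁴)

Flux at 0.134 AU: S = 1361/0.134² = 7.58×10⁴ W m⁻².
From T_eq⁴ = S(1−A)/(4σ): 1−A = 4σT_eq⁴/S.
1−A = 4 × 5.67×10⁻⁸ × (554)⁴ / 7.58×10⁴ = 0.282.

A ≈ 0.72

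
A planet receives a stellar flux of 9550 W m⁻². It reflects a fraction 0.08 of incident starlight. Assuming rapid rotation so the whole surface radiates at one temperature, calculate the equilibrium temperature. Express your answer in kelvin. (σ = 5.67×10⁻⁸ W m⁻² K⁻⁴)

T_eq ≈ 444 K

Energy balance: absorbed = emitted ⇒ πR²·S(1−A) = 4πR²·σT_eq⁴, so T_eq⁴ = S(1−A)/(4σ).
T_eq = [9550 × 0.92 / (4 × 5.67×10⁻⁸)]^(1/4) = (3.87×10¹⁰)^(1/4) = 444 K.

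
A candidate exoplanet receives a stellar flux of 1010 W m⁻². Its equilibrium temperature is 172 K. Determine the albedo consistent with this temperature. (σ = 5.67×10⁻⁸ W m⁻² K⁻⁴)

A ≈ 0.80

From T_eq⁴ = S(1−A)/(4σ): 1−A = 4σT_eq⁴/S.
1−A = 4 × 5.67×10⁻⁸ × (172)⁴ / 1010 = 0.197.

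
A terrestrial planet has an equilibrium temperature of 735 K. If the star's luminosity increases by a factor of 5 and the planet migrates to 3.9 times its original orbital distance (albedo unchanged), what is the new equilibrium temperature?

T_eq ≈ 557 K

T_eq ∝ L^(1/4) · d^(−1/2).
T′ = 735 × 5^(1/4) / 3.9^(1/2) = 557 K.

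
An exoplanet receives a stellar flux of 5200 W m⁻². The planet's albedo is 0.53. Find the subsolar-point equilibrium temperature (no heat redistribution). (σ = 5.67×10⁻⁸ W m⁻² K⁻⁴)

T_ss ≈ 456 K

At the subsolar point the surface absorbs S(1−A) and emits σT⁴ per unit area — no factor of 4, since only the local patch is in balance.
T = [5200 × 0.47 / 5.67×10⁻⁸]^(1/4) = (4.31×10¹⁰)^(1/4) = 456 K.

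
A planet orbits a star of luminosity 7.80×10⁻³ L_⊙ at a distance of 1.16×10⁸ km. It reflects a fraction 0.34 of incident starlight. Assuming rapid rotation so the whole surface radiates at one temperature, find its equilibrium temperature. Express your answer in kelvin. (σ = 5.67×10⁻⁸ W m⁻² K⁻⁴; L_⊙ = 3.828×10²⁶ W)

d = 1.16×10⁸ km = 1.16×10¹¹ m.
L = 7.80×10⁻³ × 3.828×10²⁶ = 2.99×10²⁴ W.
Flux: S = L/(4πd²) = 2.99×10²⁴/(4π×(1.16×10¹¹)²) = 17.7 W m⁻².
Energy balance: absorbed = emitted ⇒ πR²·S(1−A) = 4πR²·σT_eq⁴, so T_eq⁴ = S(1−A)/(4σ).
T_eq = [17.7 × 0.66 / (4 × 5.67×10⁻⁸)]^(1/4) = (5.14×10⁷)^(1/4) = 84.7 K.

T_eq ≈ 84.7 K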